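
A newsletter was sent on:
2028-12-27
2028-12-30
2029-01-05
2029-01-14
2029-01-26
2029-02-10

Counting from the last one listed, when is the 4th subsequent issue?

The spacing grows by 3 each time: 3, 6, 9, 12, 15 days.
Next gap: 18 days. 2029-02-10 + 18 days = 2029-02-28.
Next gap: 21 days. 2029-02-28 + 21 days = 2029-03-21.
Next gap: 24 days. 2029-03-21 + 24 days = 2029-04-14.
Next gap: 27 days. 2029-04-14 + 27 days = 2029-05-11.

2029-05-11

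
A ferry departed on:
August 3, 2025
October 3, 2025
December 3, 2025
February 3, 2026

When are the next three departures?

April 3, 2026; June 3, 2026; August 3, 2026

The day-of-month is always 3 (61, 61, 62 days between events).
So this recurs on the 3rd of every 2 months.
Next: April 2026 → April 3, 2026.
Next: June 2026 → June 3, 2026.
Next: August 2026 → August 3, 2026.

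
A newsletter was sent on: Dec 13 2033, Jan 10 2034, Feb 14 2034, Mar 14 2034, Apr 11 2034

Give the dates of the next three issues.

May 9 2034, Jun 13 2034, Jul 11 2034

These are Tuesdays at 28- or 35-day spacing (28, 35, 28, 28).
The pattern: 2nd Tuesday of the month.
May 2034 — 2nd Tuesday is May 9 2034.
2nd Tuesday of June 2034: Jun 13 2034.
2nd Tuesday of July 2034: Jul 11 2034.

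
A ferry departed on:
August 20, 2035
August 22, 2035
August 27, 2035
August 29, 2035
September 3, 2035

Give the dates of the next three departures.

September 5, 2035; September 10, 2035; September 12, 2035

Gaps: 2, 5, 2, 5 days — not constant, but cyclic with period 2.
The events fall on every Monday and Wednesday.
The following Wednesday is September 5, 2035.
Next Monday: September 10, 2035.
Next Wednesday: September 12, 2035.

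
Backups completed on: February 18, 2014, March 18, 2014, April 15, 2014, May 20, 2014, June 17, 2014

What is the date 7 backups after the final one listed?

January 20, 2015

These are Tuesdays at 28- or 35-day spacing (28, 28, 35, 28).
The pattern: 3rd Tuesday of the month.
3rd Tuesday of July 2014: July 15, 2014.
August 2014 — 3rd Tuesday is August 19, 2014.
3rd Tuesday of September 2014: September 16, 2014.
3rd Tuesday of October 2014: October 21, 2014.
3rd Tuesday of November 2014: November 18, 2014.
December 2014 — 3rd Tuesday is December 16, 2014.
January 2015 — 3rd Tuesday is January 20, 2015.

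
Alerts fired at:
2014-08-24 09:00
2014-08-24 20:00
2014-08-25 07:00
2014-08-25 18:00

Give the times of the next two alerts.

2014-08-26 05:00, 2014-08-26 16:00

Spacing: 11, 11, 11 h — constant 11 h.
2014-08-25 18:00 + 11 h = 2014-08-26 05:00.
2014-08-26 05:00 + 11 h = 2014-08-26 16:00.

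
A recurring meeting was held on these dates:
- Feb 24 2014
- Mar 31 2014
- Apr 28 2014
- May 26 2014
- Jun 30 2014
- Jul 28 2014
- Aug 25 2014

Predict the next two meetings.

Sep 29 2014, Oct 27 2014

Every date is a Monday; gaps 35, 28, 28, 35, 28, 28 days.
Each is the last Monday of its month (at least one falls on the 29th or later, ruling out '4th Monday').
September 2014 ends with Monday Sep 29 2014.
Last Monday of October 2014: Oct 27 2014.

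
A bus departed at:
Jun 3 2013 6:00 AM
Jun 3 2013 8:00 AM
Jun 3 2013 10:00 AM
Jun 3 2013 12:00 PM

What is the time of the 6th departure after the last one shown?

Jun 4 2013 12:00 AM

Spacing: 2, 2, 2 h — constant 2 h.
Jun 3 2013 12:00 PM + 2 h = Jun 3 2013 2:00 PM.
Jun 3 2013 2:00 PM + 2 h = Jun 3 2013 4:00 PM.
Jun 3 2013 4:00 PM + 2 h = Jun 3 2013 6:00 PM.
Jun 3 2013 6:00 PM + 2 h = Jun 3 2013 8:00 PM.
Jun 3 2013 8:00 PM + 2 h = Jun 3 2013 10:00 PM.
Jun 3 2013 10:00 PM + 2 h = Jun 4 2013 12:00 AM.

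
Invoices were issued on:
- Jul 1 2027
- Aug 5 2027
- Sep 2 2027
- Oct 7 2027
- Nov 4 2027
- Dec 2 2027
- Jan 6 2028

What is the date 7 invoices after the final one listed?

Gaps: 35, 28, 35, 28, 28, 35 days — a mix of 28 and 35. Every date is a Thursday.
Each is the 1st Thursday of its month.
1st Thursday of February 2028: Feb 3 2028.
March 2028 — 1st Thursday is Mar 2 2028.
April 2028 — 1st Thursday is Apr 6 2028.
1st Thursday of May 2028: May 4 2028.
1st Thursday of June 2028: Jun 1 2028.
1st Thursday of July 2028: Jul 6 2028.
August 2028 — 1st Thursday is Aug 3 2028.

Aug 3 2028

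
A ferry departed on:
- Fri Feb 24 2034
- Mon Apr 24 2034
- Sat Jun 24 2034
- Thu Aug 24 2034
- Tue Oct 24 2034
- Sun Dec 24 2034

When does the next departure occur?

Each date is the 24th; the gaps (59, 61, 61, 61, 61) track the month lengths.
The rule is the 24th of every 2 months.
February 2035: Sat Feb 24 2035.

Sat Feb 24 2035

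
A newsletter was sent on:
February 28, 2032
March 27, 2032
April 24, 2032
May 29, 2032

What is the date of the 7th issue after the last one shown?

All Saturdays; the gaps (28, 28, 35) vary with month length.
This is the last Saturday of each month.
Last Saturday of June 2032: June 26, 2032.
July 2032 ends with Saturday July 31, 2032.
August 2032 ends with Saturday August 28, 2032.
Last Saturday of September 2032: September 25, 2032.
October 2032 ends with Saturday October 30, 2032.
Last Saturday of November 2032: November 27, 2032.
December 2032 ends with Saturday December 25, 2032.

December 25, 2032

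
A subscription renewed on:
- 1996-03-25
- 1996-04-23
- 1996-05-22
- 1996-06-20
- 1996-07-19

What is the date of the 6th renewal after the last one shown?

Every event comes 29 days after the last (29, 29, 29, 29).
1996-07-19 + 29 days = 1996-08-17.
1996-08-17 + 29 days = 1996-09-15.
1996-09-15 + 29 days = 1996-10-14.
1996-10-14 + 29 days = 1996-11-12.
1996-11-12 + 29 days = 1996-12-11.
1996-12-11 + 29 days = 1997-01-09.

1997-01-09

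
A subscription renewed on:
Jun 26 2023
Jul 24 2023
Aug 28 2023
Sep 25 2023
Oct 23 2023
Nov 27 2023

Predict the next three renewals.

Dec 25 2023, Jan 22 2024, Feb 26 2024

Gaps: 28, 35, 28, 28, 35 days — a mix of 28 and 35. Every date is a Monday.
Each is the 4th Monday of its month.
4th Monday of December 2023: Dec 25 2023.
4th Monday of January 2024: Jan 22 2024.
February 2024 — 4th Monday is Feb 26 2024.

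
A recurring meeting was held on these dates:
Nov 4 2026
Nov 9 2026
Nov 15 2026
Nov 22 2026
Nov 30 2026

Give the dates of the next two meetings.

Gaps: 5, 6, 7, 8 days — each gap is 1 larger than the previous one.
Next gap: 9 days. Nov 30 2026 + 9 days = Dec 9 2026.
Next gap: 10 days. Dec 9 2026 + 10 days = Dec 19 2026.

Dec 9 2026, Dec 19 2026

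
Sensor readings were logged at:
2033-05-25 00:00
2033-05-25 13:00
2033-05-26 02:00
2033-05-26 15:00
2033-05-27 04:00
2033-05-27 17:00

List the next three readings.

2033-05-28 06:00, 2033-05-28 19:00, 2033-05-29 08:00

The interval is a steady 13 hours (13, 13, 13, 13, 13).
2033-05-27 17:00 + 13 h = 2033-05-28 06:00.
2033-05-28 06:00 + 13 h = 2033-05-28 19:00.
2033-05-28 19:00 + 13 h = 2033-05-29 08:00.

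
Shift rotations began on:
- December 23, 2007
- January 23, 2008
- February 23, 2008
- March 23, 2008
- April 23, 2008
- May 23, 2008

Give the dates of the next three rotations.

Gaps: 31, 31, 29, 31, 30 days — not constant. Every event is on the 23rd of the month.
Pattern: the 23rd of each month.
Next: June 2008 → June 23, 2008.
July 2008: July 23, 2008.
Next: August 2008 → August 23, 2008.

June 23, 2008; July 23, 2008; August 23, 2008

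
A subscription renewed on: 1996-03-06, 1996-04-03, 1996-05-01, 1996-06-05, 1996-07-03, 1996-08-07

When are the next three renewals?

1996-09-04, 1996-10-02, 1996-11-06

These are Wednesdays at 28- or 35-day spacing (28, 28, 35, 28, 35).
The pattern: 1st Wednesday of the month.
1st Wednesday of September 1996: 1996-09-04.
1st Wednesday of October 1996: 1996-10-02.
1st Wednesday of November 1996: 1996-11-06.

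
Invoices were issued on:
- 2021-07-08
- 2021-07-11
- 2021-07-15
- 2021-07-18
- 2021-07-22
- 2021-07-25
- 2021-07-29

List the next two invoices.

Gaps: 3, 4, 3, 4, 3, 4 days — not constant, but cyclic with period 2.
The events fall on every Thursday and Sunday.
Next Sunday: 2021-08-01.
Next Thursday: 2021-08-05.

2021-08-01, 2021-08-05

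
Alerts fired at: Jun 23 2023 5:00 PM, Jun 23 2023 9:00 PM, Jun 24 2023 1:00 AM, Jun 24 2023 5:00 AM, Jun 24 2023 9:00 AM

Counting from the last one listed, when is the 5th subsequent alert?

The interval is a steady 4 hours (4, 4, 4, 4).
Jun 24 2023 9:00 AM + 4 h = Jun 24 2023 1:00 PM.
Jun 24 2023 1:00 PM + 4 h = Jun 24 2023 5:00 PM.
Jun 24 2023 5:00 PM + 4 h = Jun 24 2023 9:00 PM.
Jun 24 2023 9:00 PM + 4 h = Jun 25 2023 1:00 AM.
Jun 25 2023 1:00 AM + 4 h = Jun 25 2023 5:00 AM.

Jun 25 2023 5:00 AM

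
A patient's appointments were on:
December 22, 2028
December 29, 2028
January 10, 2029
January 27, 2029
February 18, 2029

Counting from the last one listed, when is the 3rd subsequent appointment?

May 25, 2029

Intervals are 7, 12, 17, 22 days — an arithmetic progression with common difference 5.
Next gap: 27 days. February 18, 2029 + 27 days = March 17, 2029.
Next gap: 32 days. March 17, 2029 + 32 days = April 18, 2029.
Next gap: 37 days. April 18, 2029 + 37 days = May 25, 2029.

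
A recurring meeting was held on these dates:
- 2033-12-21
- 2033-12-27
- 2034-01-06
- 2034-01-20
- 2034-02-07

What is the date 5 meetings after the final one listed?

The spacing grows by 4 each time: 6, 10, 14, 18 days.
Next gap: 22 days. 2034-02-07 + 22 days = 2034-03-01.
Next gap: 26 days. 2034-03-01 + 26 days = 2034-03-27.
Next gap: 30 days. 2034-03-27 + 30 days = 2034-04-26.
Next gap: 34 days. 2034-04-26 + 34 days = 2034-05-30.
Next gap: 38 days. 2034-05-30 + 38 days = 2034-07-07.

2034-07-07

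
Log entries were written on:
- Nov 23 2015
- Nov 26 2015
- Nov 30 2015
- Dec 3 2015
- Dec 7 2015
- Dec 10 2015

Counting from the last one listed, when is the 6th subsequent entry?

Dec 31 2015

The gap pattern 3, 4, 3, 4, 3 repeats every 2 events.
These are the Mondays and Thursdays of each week.
The following Monday is Dec 14 2015.
The following Thursday is Dec 17 2015.
Next Monday: Dec 21 2015.
Next Thursday: Dec 24 2015.
The following Monday is Dec 28 2015.
Next Thursday: Dec 31 2015.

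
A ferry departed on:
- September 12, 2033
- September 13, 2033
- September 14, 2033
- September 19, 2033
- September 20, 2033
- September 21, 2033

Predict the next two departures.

Gaps: 1, 1, 5, 1, 1 days — not constant, but cyclic with period 3.
The events fall on every Monday, Tuesday and Wednesday.
The following Monday is September 26, 2033.
The following Tuesday is September 27, 2033.

September 26, 2033; September 27, 2033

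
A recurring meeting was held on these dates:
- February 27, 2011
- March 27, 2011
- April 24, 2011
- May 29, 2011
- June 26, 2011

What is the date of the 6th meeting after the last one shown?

December 25, 2011

These are Sundays with 28, 28, 35, 28-day gaps.
Each is the final Sunday of its month — May 29, 2011 is past the 28th, so '4th Sunday' doesn't fit.
July 2011 ends with Sunday July 31, 2011.
August 2011 ends with Sunday August 28, 2011.
September 2011 ends with Sunday September 25, 2011.
Last Sunday of October 2011: October 30, 2011.
Last Sunday of November 2011: November 27, 2011.
Last Sunday of December 2011: December 25, 2011.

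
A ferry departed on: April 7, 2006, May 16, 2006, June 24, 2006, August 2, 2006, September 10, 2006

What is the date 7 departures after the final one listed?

Gaps between consecutive events: 39, 39, 39, 39 days — a constant 39-day interval.
September 10, 2006 + 39 days = October 19, 2006.
October 19, 2006 + 39 days = November 27, 2006.
November 27, 2006 + 39 days = January 5, 2007.
January 5, 2007 + 39 days = February 13, 2007.
February 13, 2007 + 39 days = March 24, 2007.
March 24, 2007 + 39 days = May 2, 2007.
May 2, 2007 + 39 days = June 10, 2007.

June 10, 2007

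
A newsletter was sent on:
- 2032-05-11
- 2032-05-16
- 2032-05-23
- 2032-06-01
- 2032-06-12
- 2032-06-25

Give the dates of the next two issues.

2032-07-10, 2032-07-27

The spacing grows by 2 each time: 5, 7, 9, 11, 13 days.
Next gap: 15 days. 2032-06-25 + 15 days = 2032-07-10.
Next gap: 17 days. 2032-07-10 + 17 days = 2032-07-27.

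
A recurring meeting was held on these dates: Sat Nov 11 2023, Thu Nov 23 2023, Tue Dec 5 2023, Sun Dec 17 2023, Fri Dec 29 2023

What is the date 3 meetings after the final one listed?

Sat Feb 3 2024

The spacing is 12, 12, 12, 12 days — always 12 days.
Fri Dec 29 2023 + 12 days = Wed Jan 10 2024.
Wed Jan 10 2024 + 12 days = Mon Jan 22 2024.
Mon Jan 22 2024 + 12 days = Sat Feb 3 2024.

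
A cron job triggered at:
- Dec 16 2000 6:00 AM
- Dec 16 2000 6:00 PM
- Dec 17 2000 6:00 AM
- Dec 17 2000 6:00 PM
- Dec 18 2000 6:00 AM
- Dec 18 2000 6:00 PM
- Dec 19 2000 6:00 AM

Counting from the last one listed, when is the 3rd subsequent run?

Dec 20 2000 6:00 PM

Spacing: 12, 12, 12, 12, 12, 12 h — constant 12 h.
Dec 19 2000 6:00 AM + 12 h = Dec 19 2000 6:00 PM.
Dec 19 2000 6:00 PM + 12 h = Dec 20 2000 6:00 AM.
Dec 20 2000 6:00 AM + 12 h = Dec 20 2000 6:00 PM.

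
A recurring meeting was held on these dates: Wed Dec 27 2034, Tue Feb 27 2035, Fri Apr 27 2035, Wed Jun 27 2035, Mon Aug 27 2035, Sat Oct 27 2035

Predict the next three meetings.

Thu Dec 27 2035, Wed Feb 27 2036, Sun Apr 27 2036

The day-of-month is always 27 (62, 59, 61, 61, 61 days between events).
So this recurs on the 27th of every 2 months.
December 2035: Thu Dec 27 2035.
Next: February 2036 → Wed Feb 27 2036.
Next: April 2036 → Sun Apr 27 2036.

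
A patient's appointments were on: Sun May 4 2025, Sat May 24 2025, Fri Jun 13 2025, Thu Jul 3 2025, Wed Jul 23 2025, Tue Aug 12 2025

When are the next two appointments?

Mon Sep 1 2025, Sun Sep 21 2025

The spacing is 20, 20, 20, 20, 20 days — always 20 days.
Tue Aug 12 2025 + 20 days = Mon Sep 1 2025.
Mon Sep 1 2025 + 20 days = Sun Sep 21 2025.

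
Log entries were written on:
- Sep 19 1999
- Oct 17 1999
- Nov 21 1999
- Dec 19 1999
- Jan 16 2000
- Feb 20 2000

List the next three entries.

Mar 19 2000, Apr 16 2000, May 21 2000

Gaps: 28, 35, 28, 28, 35 days — a mix of 28 and 35. Every date is a Sunday.
Each is the 3rd Sunday of its month.
March 2000 — 3rd Sunday is Mar 19 2000.
April 2000 — 3rd Sunday is Apr 16 2000.
May 2000 — 3rd Sunday is May 21 2000.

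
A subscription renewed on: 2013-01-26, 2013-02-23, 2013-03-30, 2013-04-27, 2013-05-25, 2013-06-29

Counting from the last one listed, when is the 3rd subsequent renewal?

2013-09-28

All Saturdays; the gaps (28, 35, 28, 28, 35) vary with month length.
This is the last Saturday of each month.
July 2013 ends with Saturday 2013-07-27.
August 2013 ends with Saturday 2013-08-31.
September 2013 ends with Saturday 2013-09-28.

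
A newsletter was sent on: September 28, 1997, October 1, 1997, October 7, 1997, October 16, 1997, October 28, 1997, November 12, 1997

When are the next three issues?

Intervals are 3, 6, 9, 12, 15 days — an arithmetic progression with common difference 3.
Next gap: 18 days. November 12, 1997 + 18 days = November 30, 1997.
Next gap: 21 days. November 30, 1997 + 21 days = December 21, 1997.
Next gap: 24 days. December 21, 1997 + 24 days = January 14, 1998.

November 30, 1997; December 21, 1997; January 14, 1998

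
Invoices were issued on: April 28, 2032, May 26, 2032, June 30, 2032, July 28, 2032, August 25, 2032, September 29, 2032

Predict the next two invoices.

October 27, 2032; November 24, 2032

Every date is a Wednesday; gaps 28, 35, 28, 28, 35 days.
Each is the last Wednesday of its month (at least one falls on the 29th or later, ruling out '4th Wednesday').
October 2032 ends with Wednesday October 27, 2032.
Last Wednesday of November 2032: November 24, 2032.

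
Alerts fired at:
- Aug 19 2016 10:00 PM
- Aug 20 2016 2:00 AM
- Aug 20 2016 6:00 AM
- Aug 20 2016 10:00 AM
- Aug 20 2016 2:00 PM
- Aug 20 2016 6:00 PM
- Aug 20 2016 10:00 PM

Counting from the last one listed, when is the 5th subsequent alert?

Aug 21 2016 6:00 PM

Gaps: 4, 4, 4, 4, 4, 4 hours — each event is 4 hours after the previous one.
Aug 20 2016 10:00 PM + 4 h = Aug 21 2016 2:00 AM.
Aug 21 2016 2:00 AM + 4 h = Aug 21 2016 6:00 AM.
Aug 21 2016 6:00 AM + 4 h = Aug 21 2016 10:00 AM.
Aug 21 2016 10:00 AM + 4 h = Aug 21 2016 2:00 PM.
Aug 21 2016 2:00 PM + 4 h = Aug 21 2016 6:00 PM.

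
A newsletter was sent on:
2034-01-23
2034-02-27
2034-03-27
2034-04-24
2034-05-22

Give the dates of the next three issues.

Gaps: 35, 28, 28, 28 days — a mix of 28 and 35. Every date is a Monday.
Each is the 4th Monday of its month.
June 2034 — 4th Monday is 2034-06-26.
July 2034 — 4th Monday is 2034-07-24.
4th Monday of August 2034: 2034-08-28.

2034-06-26, 2034-07-24, 2034-08-28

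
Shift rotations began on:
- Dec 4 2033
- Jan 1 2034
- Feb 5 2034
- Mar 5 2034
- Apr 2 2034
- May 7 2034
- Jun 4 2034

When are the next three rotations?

These are Sundays at 28- or 35-day spacing (28, 35, 28, 28, 35, 28).
The pattern: 1st Sunday of the month.
July 2034 — 1st Sunday is Jul 2 2034.
1st Sunday of August 2034: Aug 6 2034.
1st Sunday of September 2034: Sep 3 2034.

Jul 2 2034, Aug 6 2034, Sep 3 2034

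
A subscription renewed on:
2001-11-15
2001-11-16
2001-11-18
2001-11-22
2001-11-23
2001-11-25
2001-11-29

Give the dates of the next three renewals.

2001-11-30, 2001-12-02, 2001-12-06

The gap pattern 1, 2, 4, 1, 2, 4 repeats every 3 events.
These are the Thursdays, Fridays and Sundays of each week.
The following Friday is 2001-11-30.
The following Sunday is 2001-12-02.
Next Thursday: 2001-12-06.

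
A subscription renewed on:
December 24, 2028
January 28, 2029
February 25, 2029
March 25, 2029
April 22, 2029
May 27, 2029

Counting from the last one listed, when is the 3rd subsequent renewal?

August 26, 2029

All dates are Sundays, 35, 28, 28, 28, 35 days apart.
Specifically, the 4th Sunday of each month.
4th Sunday of June 2029: June 24, 2029.
4th Sunday of July 2029: July 22, 2029.
4th Sunday of August 2029: August 26, 2029.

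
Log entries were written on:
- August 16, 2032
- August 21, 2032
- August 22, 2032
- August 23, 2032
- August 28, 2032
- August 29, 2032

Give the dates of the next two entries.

The gap pattern 5, 1, 1, 5, 1 repeats every 3 events.
These are the Mondays, Saturdays and Sundays of each week.
Next Monday: August 30, 2032.
The following Saturday is September 4, 2032.

August 30, 2032; September 4, 2032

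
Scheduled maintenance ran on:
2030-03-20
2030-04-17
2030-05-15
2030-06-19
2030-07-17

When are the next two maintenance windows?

2030-08-21, 2030-09-18

All dates are Wednesdays, 28, 28, 35, 28 days apart.
Specifically, the 3rd Wednesday of each month.
August 2030 — 3rd Wednesday is 2030-08-21.
September 2030 — 3rd Wednesday is 2030-09-18.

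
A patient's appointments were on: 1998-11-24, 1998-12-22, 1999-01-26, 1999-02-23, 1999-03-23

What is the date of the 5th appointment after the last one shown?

1999-08-24

Gaps: 28, 35, 28, 28 days — a mix of 28 and 35. Every date is a Tuesday.
Each is the 4th Tuesday of its month.
4th Tuesday of April 1999: 1999-04-27.
4th Tuesday of May 1999: 1999-05-25.
June 1999 — 4th Tuesday is 1999-06-22.
July 1999 — 4th Tuesday is 1999-07-27.
August 1999 — 4th Tuesday is 1999-08-24.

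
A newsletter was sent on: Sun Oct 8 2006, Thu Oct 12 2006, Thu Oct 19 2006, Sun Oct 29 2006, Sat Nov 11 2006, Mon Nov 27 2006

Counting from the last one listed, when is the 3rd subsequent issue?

Intervals are 4, 7, 10, 13, 16 days — an arithmetic progression with common difference 3.
Next gap: 19 days. Mon Nov 27 2006 + 19 days = Sat Dec 16 2006.
Next gap: 22 days. Sat Dec 16 2006 + 22 days = Sun Jan 7 2007.
Next gap: 25 days. Sun Jan 7 2007 + 25 days = Thu Feb 1 2007.

Thu Feb 1 2007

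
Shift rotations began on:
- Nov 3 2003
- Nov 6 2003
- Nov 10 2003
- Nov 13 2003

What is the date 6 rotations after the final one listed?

The gap pattern 3, 4, 3 repeats every 2 events.
These are the Mondays and Thursdays of each week.
Next Monday: Nov 17 2003.
Next Thursday: Nov 20 2003.
Next Monday: Nov 24 2003.
The following Thursday is Nov 27 2003.
Next Monday: Dec 1 2003.
The following Thursday is Dec 4 2003.

Dec 4 2003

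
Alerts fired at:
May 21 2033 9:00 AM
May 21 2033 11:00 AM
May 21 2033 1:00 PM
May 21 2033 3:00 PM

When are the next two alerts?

May 21 2033 5:00 PM, May 21 2033 7:00 PM

The interval is a steady 2 hours (2, 2, 2).
May 21 2033 3:00 PM + 2 h = May 21 2033 5:00 PM.
May 21 2033 5:00 PM + 2 h = May 21 2033 7:00 PM.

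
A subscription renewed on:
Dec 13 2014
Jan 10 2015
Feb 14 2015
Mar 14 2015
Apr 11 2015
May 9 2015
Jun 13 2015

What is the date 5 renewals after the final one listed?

All dates are Saturdays, 28, 35, 28, 28, 28, 35 days apart.
Specifically, the 2nd Saturday of each month.
July 2015 — 2nd Saturday is Jul 11 2015.
August 2015 — 2nd Saturday is Aug 8 2015.
September 2015 — 2nd Saturday is Sep 12 2015.
October 2015 — 2nd Saturday is Oct 10 2015.
2nd Saturday of November 2015: Nov 14 2015.

Nov 14 2015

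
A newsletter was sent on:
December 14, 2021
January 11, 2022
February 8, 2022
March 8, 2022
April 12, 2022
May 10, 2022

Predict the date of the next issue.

June 14, 2022

Gaps: 28, 28, 28, 35, 28 days — a mix of 28 and 35. Every date is a Tuesday.
Each is the 2nd Tuesday of its month.
June 2022 — 2nd Tuesday is June 14, 2022.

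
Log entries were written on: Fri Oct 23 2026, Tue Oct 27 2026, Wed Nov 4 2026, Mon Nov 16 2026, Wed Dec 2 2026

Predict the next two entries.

Tue Dec 22 2026, Fri Jan 15 2027

The spacing grows by 4 each time: 4, 8, 12, 16 days.
Next gap: 20 days. Wed Dec 2 2026 + 20 days = Tue Dec 22 2026.
Next gap: 24 days. Tue Dec 22 2026 + 24 days = Fri Jan 15 2027.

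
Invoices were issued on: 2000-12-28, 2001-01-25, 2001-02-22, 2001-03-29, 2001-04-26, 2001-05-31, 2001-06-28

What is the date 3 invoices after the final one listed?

2001-09-27

Every date is a Thursday; gaps 28, 28, 35, 28, 35, 28 days.
Each is the last Thursday of its month (at least one falls on the 29th or later, ruling out '4th Thursday').
July 2001 ends with Thursday 2001-07-26.
Last Thursday of August 2001: 2001-08-30.
September 2001 ends with Thursday 2001-09-27.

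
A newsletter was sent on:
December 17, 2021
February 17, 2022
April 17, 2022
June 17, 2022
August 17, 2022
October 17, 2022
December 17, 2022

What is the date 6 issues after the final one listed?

December 17, 2023

The day-of-month is always 17 (62, 59, 61, 61, 61, 61 days between events).
So this recurs on the 17th of every 2 months.
Next: February 2023 → February 17, 2023.
Next: April 2023 → April 17, 2023.
June 2023: June 17, 2023.
Next: August 2023 → August 17, 2023.
October 2023: October 17, 2023.
Next: December 2023 → December 17, 2023.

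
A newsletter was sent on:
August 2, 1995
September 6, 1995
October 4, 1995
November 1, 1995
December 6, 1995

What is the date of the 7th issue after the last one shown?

Gaps: 35, 28, 28, 35 days — a mix of 28 and 35. Every date is a Wednesday.
Each is the 1st Wednesday of its month.
January 1996 — 1st Wednesday is January 3, 1996.
1st Wednesday of February 1996: February 7, 1996.
March 1996 — 1st Wednesday is March 6, 1996.
1st Wednesday of April 1996: April 3, 1996.
1st Wednesday of May 1996: May 1, 1996.
June 1996 — 1st Wednesday is June 5, 1996.
July 1996 — 1st Wednesday is July 3, 1996.

July 3, 1996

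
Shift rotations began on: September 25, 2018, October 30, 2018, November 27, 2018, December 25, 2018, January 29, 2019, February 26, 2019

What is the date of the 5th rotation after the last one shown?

July 30, 2019

All Tuesdays; the gaps (35, 28, 28, 35, 28) vary with month length.
This is the last Tuesday of each month.
March 2019 ends with Tuesday March 26, 2019.
April 2019 ends with Tuesday April 30, 2019.
May 2019 ends with Tuesday May 28, 2019.
Last Tuesday of June 2019: June 25, 2019.
July 2019 ends with Tuesday July 30, 2019.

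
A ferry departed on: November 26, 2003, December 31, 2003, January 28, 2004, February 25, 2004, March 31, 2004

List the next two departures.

April 28, 2004; May 26, 2004

All Wednesdays; the gaps (35, 28, 28, 35) vary with month length.
This is the last Wednesday of each month.
April 2004 ends with Wednesday April 28, 2004.
May 2004 ends with Wednesday May 26, 2004.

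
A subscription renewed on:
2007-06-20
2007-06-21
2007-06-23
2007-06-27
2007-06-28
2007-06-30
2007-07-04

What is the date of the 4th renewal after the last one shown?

Every event lands on a Wednesday or Thursday or Saturday (gaps cycle 1, 2, 4, 1, 2, 4).
So the schedule is: every Wednesday, Thursday and Saturday.
Next Thursday: 2007-07-05.
Next Saturday: 2007-07-07.
Next Wednesday: 2007-07-11.
The following Thursday is 2007-07-12.

2007-07-12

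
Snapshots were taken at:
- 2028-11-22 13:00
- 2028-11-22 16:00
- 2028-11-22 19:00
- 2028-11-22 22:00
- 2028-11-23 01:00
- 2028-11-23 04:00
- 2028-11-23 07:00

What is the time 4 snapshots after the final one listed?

Spacing: 3, 3, 3, 3, 3, 3 h — constant 3 h.
2028-11-23 07:00 + 3 h = 2028-11-23 10:00.
2028-11-23 10:00 + 3 h = 2028-11-23 13:00.
2028-11-23 13:00 + 3 h = 2028-11-23 16:00.
2028-11-23 16:00 + 3 h = 2028-11-23 19:00.

2028-11-23 19:00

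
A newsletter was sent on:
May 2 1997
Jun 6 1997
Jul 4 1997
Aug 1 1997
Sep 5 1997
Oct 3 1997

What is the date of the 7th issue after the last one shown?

All dates are Fridays, 35, 28, 28, 35, 28 days apart.
Specifically, the 1st Friday of each month.
1st Friday of November 1997: Nov 7 1997.
December 1997 — 1st Friday is Dec 5 1997.
January 1998 — 1st Friday is Jan 2 1998.
February 1998 — 1st Friday is Feb 6 1998.
March 1998 — 1st Friday is Mar 6 1998.
April 1998 — 1st Friday is Apr 3 1998.
1st Friday of May 1998: May 1 1998.

May 1 1998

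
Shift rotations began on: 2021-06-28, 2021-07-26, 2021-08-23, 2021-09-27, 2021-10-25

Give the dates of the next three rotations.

All dates are Mondays, 28, 28, 35, 28 days apart.
Specifically, the 4th Monday of each month.
November 2021 — 4th Monday is 2021-11-22.
December 2021 — 4th Monday is 2021-12-27.
January 2022 — 4th Monday is 2022-01-24.

2021-11-22, 2021-12-27, 2022-01-24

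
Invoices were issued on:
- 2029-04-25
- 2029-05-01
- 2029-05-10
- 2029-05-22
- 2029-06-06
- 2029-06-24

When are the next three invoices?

Gaps: 6, 9, 12, 15, 18 days — each gap is 3 larger than the previous one.
Next gap: 21 days. 2029-06-24 + 21 days = 2029-07-15.
Next gap: 24 days. 2029-07-15 + 24 days = 2029-08-08.
Next gap: 27 days. 2029-08-08 + 27 days = 2029-09-04.

2029-07-15, 2029-08-08, 2029-09-04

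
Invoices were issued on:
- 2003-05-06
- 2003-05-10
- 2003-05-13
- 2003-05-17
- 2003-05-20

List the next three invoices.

2003-05-24, 2003-05-27, 2003-05-31

The gap pattern 4, 3, 4, 3 repeats every 2 events.
These are the Tuesdays and Saturdays of each week.
The following Saturday is 2003-05-24.
The following Tuesday is 2003-05-27.
The following Saturday is 2003-05-31.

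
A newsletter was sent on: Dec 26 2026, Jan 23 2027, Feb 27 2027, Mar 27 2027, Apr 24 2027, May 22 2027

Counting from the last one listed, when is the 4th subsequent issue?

Sep 25 2027

All dates are Saturdays, 28, 35, 28, 28, 28 days apart.
Specifically, the 4th Saturday of each month.
4th Saturday of June 2027: Jun 26 2027.
July 2027 — 4th Saturday is Jul 24 2027.
August 2027 — 4th Saturday is Aug 28 2027.
September 2027 — 4th Saturday is Sep 25 2027.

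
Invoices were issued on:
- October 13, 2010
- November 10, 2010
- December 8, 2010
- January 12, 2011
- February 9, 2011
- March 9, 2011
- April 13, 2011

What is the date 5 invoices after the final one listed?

Gaps: 28, 28, 35, 28, 28, 35 days — a mix of 28 and 35. Every date is a Wednesday.
Each is the 2nd Wednesday of its month.
May 2011 — 2nd Wednesday is May 11, 2011.
2nd Wednesday of June 2011: June 8, 2011.
July 2011 — 2nd Wednesday is July 13, 2011.
2nd Wednesday of August 2011: August 10, 2011.
September 2011 — 2nd Wednesday is September 14, 2011.

September 14, 2011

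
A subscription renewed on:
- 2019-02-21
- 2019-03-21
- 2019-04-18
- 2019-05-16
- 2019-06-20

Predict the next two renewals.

All dates are Thursdays, 28, 28, 28, 35 days apart.
Specifically, the 3rd Thursday of each month.
3rd Thursday of July 2019: 2019-07-18.
3rd Thursday of August 2019: 2019-08-15.

2019-07-18, 2019-08-15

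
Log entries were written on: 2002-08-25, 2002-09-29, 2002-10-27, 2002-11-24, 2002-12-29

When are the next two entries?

2003-01-26, 2003-02-23

Every date is a Sunday; gaps 35, 28, 28, 35 days.
Each is the last Sunday of its month (at least one falls on the 29th or later, ruling out '4th Sunday').
Last Sunday of January 2003: 2003-01-26.
Last Sunday of February 2003: 2003-02-23.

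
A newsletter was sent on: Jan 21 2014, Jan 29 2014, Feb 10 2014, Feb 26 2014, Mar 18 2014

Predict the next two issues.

Gaps: 8, 12, 16, 20 days — each gap is 4 larger than the previous one.
Next gap: 24 days. Mar 18 2014 + 24 days = Apr 11 2014.
Next gap: 28 days. Apr 11 2014 + 28 days = May 9 2014.

Apr 11 2014, May 9 2014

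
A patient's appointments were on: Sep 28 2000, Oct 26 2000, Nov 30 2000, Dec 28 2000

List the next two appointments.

Jan 25 2001, Feb 22 2001

Every date is a Thursday; gaps 28, 35, 28 days.
Each is the last Thursday of its month (at least one falls on the 29th or later, ruling out '4th Thursday').
Last Thursday of January 2001: Jan 25 2001.
Last Thursday of February 2001: Feb 22 2001.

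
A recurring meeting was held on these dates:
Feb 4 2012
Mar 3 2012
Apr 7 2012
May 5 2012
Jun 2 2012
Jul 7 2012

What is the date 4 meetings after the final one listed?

Nov 3 2012

These are Saturdays at 28- or 35-day spacing (28, 35, 28, 28, 35).
The pattern: 1st Saturday of the month.
1st Saturday of August 2012: Aug 4 2012.
1st Saturday of September 2012: Sep 1 2012.
October 2012 — 1st Saturday is Oct 6 2012.
November 2012 — 1st Saturday is Nov 3 2012.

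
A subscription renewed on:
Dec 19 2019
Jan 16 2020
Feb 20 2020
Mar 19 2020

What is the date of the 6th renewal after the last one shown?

These are Thursdays at 28- or 35-day spacing (28, 35, 28).
The pattern: 3rd Thursday of the month.
3rd Thursday of April 2020: Apr 16 2020.
May 2020 — 3rd Thursday is May 21 2020.
June 2020 — 3rd Thursday is Jun 18 2020.
3rd Thursday of July 2020: Jul 16 2020.
August 2020 — 3rd Thursday is Aug 20 2020.
3rd Thursday of September 2020: Sep 17 2020.

Sep 17 2020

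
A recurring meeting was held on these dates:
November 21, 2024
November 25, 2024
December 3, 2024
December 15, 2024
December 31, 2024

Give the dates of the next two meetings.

January 20, 2025; February 13, 2025

The spacing grows by 4 each time: 4, 8, 12, 16 days.
Next gap: 20 days. December 31, 2024 + 20 days = January 20, 2025.
Next gap: 24 days. January 20, 2025 + 24 days = February 13, 2025.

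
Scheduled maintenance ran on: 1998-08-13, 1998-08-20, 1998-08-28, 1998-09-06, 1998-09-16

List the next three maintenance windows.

1998-09-27, 1998-10-09, 1998-10-22

Intervals are 7, 8, 9, 10 days — an arithmetic progression with common difference 1.
Next gap: 11 days. 1998-09-16 + 11 days = 1998-09-27.
Next gap: 12 days. 1998-09-27 + 12 days = 1998-10-09.
Next gap: 13 days. 1998-10-09 + 13 days = 1998-10-22.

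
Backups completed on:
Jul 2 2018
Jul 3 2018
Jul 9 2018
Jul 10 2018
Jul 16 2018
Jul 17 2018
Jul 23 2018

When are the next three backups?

Jul 24 2018, Jul 30 2018, Jul 31 2018

Every event lands on a Monday or Tuesday (gaps cycle 1, 6, 1, 6, 1, 6).
So the schedule is: every Monday and Tuesday.
Next Tuesday: Jul 24 2018.
The following Monday is Jul 30 2018.
Next Tuesday: Jul 31 2018.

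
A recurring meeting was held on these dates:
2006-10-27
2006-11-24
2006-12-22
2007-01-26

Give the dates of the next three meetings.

2007-02-23, 2007-03-23, 2007-04-27

These are Fridays at 28- or 35-day spacing (28, 28, 35).
The pattern: 4th Friday of the month.
4th Friday of February 2007: 2007-02-23.
March 2007 — 4th Friday is 2007-03-23.
April 2007 — 4th Friday is 2007-04-27.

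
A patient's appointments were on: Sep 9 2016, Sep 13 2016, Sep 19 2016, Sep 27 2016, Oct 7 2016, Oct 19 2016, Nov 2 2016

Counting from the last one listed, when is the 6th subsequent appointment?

Intervals are 4, 6, 8, 10, 12, 14 days — an arithmetic progression with common difference 2.
Next gap: 16 days. Nov 2 2016 + 16 days = Nov 18 2016.
Next gap: 18 days. Nov 18 2016 + 18 days = Dec 6 2016.
Next gap: 20 days. Dec 6 2016 + 20 days = Dec 26 2016.
Next gap: 22 days. Dec 26 2016 + 22 days = Jan 17 2017.
Next gap: 24 days. Jan 17 2017 + 24 days = Feb 10 2017.
Next gap: 26 days. Feb 10 2017 + 26 days = Mar 8 2017.

Mar 8 2017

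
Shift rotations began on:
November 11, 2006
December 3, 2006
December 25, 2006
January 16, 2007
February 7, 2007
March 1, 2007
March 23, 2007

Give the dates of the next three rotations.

The spacing is 22, 22, 22, 22, 22, 22 days — always 22 days.
March 23, 2007 + 22 days = April 14, 2007.
April 14, 2007 + 22 days = May 6, 2007.
May 6, 2007 + 22 days = May 28, 2007.

April 14, 2007; May 6, 2007; May 28, 2007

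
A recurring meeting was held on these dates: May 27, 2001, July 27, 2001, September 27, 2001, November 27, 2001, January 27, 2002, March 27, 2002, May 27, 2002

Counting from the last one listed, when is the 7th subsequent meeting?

Gaps: 61, 62, 61, 61, 59, 61 days — not constant. Every event is on the 27th of the month.
Pattern: the 27th of every 2 months.
July 2002: July 27, 2002.
September 2002: September 27, 2002.
November 2002: November 27, 2002.
Next: January 2003 → January 27, 2003.
Next: March 2003 → March 27, 2003.
May 2003: May 27, 2003.
Next: July 2003 → July 27, 2003.

July 27, 2003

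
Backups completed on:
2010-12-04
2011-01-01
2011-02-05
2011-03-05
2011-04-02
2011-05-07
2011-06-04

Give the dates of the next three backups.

All dates are Saturdays, 28, 35, 28, 28, 35, 28 days apart.
Specifically, the 1st Saturday of each month.
July 2011 — 1st Saturday is 2011-07-02.
1st Saturday of August 2011: 2011-08-06.
September 2011 — 1st Saturday is 2011-09-03.

2011-07-02, 2011-08-06, 2011-09-03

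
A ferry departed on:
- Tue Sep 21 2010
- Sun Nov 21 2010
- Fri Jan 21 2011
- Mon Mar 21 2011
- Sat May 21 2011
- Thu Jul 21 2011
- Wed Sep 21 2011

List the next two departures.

Each date is the 21st; the gaps (61, 61, 59, 61, 61, 62) track the month lengths.
The rule is the 21st of every 2 months.
Next: November 2011 → Mon Nov 21 2011.
Next: January 2012 → Sat Jan 21 2012.

Mon Nov 21 2011, Sat Jan 21 2012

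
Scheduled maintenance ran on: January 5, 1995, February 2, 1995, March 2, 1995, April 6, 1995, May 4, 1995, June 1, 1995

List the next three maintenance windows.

July 6, 1995; August 3, 1995; September 7, 1995

Gaps: 28, 28, 35, 28, 28 days — a mix of 28 and 35. Every date is a Thursday.
Each is the 1st Thursday of its month.
July 1995 — 1st Thursday is July 6, 1995.
1st Thursday of August 1995: August 3, 1995.
1st Thursday of September 1995: September 7, 1995.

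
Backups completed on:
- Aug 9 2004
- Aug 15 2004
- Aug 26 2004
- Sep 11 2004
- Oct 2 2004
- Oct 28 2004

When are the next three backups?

Nov 28 2004, Jan 3 2005, Feb 13 2005

Gaps: 6, 11, 16, 21, 26 days — each gap is 5 larger than the previous one.
Next gap: 31 days. Oct 28 2004 + 31 days = Nov 28 2004.
Next gap: 36 days. Nov 28 2004 + 36 days = Jan 3 2005.
Next gap: 41 days. Jan 3 2005 + 41 days = Feb 13 2005.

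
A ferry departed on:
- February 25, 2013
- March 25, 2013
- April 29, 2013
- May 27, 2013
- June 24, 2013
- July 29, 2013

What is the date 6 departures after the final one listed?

January 27, 2014

Every date is a Monday; gaps 28, 35, 28, 28, 35 days.
Each is the last Monday of its month (at least one falls on the 29th or later, ruling out '4th Monday').
August 2013 ends with Monday August 26, 2013.
Last Monday of September 2013: September 30, 2013.
Last Monday of October 2013: October 28, 2013.
Last Monday of November 2013: November 25, 2013.
December 2013 ends with Monday December 30, 2013.
January 2014 ends with Monday January 27, 2014.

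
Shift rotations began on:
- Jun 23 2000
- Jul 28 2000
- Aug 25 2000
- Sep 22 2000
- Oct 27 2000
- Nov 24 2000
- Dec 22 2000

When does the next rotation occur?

Jan 26 2001

These are Fridays at 28- or 35-day spacing (35, 28, 28, 35, 28, 28).
The pattern: 4th Friday of the month.
4th Friday of January 2001: Jan 26 2001.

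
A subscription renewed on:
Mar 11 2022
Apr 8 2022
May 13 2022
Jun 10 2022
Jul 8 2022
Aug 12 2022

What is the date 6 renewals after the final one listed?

These are Fridays at 28- or 35-day spacing (28, 35, 28, 28, 35).
The pattern: 2nd Friday of the month.
2nd Friday of September 2022: Sep 9 2022.
October 2022 — 2nd Friday is Oct 14 2022.
November 2022 — 2nd Friday is Nov 11 2022.
December 2022 — 2nd Friday is Dec 9 2022.
2nd Friday of January 2023: Jan 13 2023.
2nd Friday of February 2023: Feb 10 2023.

Feb 10 2023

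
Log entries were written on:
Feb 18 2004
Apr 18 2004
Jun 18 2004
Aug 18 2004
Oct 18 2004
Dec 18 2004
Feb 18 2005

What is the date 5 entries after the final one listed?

Dec 18 2005

The day-of-month is always 18 (60, 61, 61, 61, 61, 62 days between events).
So this recurs on the 18th of every 2 months.
April 2005: Apr 18 2005.
June 2005: Jun 18 2005.
August 2005: Aug 18 2005.
Next: October 2005 → Oct 18 2005.
Next: December 2005 → Dec 18 2005.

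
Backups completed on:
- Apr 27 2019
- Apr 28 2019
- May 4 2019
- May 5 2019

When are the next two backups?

May 11 2019, May 12 2019

Every event lands on a Saturday or Sunday (gaps cycle 1, 6, 1).
So the schedule is: every Saturday and Sunday.
The following Saturday is May 11 2019.
The following Sunday is May 12 2019.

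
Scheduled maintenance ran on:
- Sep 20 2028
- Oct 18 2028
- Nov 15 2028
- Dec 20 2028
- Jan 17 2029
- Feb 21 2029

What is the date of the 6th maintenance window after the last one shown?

Aug 15 2029

Gaps: 28, 28, 35, 28, 35 days — a mix of 28 and 35. Every date is a Wednesday.
Each is the 3rd Wednesday of its month.
March 2029 — 3rd Wednesday is Mar 21 2029.
April 2029 — 3rd Wednesday is Apr 18 2029.
May 2029 — 3rd Wednesday is May 16 2029.
June 2029 — 3rd Wednesday is Jun 20 2029.
July 2029 — 3rd Wednesday is Jul 18 2029.
August 2029 — 3rd Wednesday is Aug 15 2029.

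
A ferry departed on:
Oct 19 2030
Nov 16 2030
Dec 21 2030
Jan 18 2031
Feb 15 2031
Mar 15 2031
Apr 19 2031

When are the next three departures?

May 17 2031, Jun 21 2031, Jul 19 2031

Gaps: 28, 35, 28, 28, 28, 35 days — a mix of 28 and 35. Every date is a Saturday.
Each is the 3rd Saturday of its month.
May 2031 — 3rd Saturday is May 17 2031.
June 2031 — 3rd Saturday is Jun 21 2031.
3rd Saturday of July 2031: Jul 19 2031.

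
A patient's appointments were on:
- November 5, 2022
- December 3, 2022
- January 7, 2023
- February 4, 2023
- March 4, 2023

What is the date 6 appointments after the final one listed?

These are Saturdays at 28- or 35-day spacing (28, 35, 28, 28).
The pattern: 1st Saturday of the month.
1st Saturday of April 2023: April 1, 2023.
1st Saturday of May 2023: May 6, 2023.
June 2023 — 1st Saturday is June 3, 2023.
1st Saturday of July 2023: July 1, 2023.
1st Saturday of August 2023: August 5, 2023.
1st Saturday of September 2023: September 2, 2023.

September 2, 2023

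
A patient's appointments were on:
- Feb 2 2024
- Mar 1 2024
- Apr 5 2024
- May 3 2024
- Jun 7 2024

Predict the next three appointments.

Jul 5 2024, Aug 2 2024, Sep 6 2024

These are Fridays at 28- or 35-day spacing (28, 35, 28, 35).
The pattern: 1st Friday of the month.
1st Friday of July 2024: Jul 5 2024.
1st Friday of August 2024: Aug 2 2024.
September 2024 — 1st Friday is Sep 6 2024.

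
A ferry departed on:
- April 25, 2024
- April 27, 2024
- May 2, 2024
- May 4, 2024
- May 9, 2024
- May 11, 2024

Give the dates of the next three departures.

May 16, 2024; May 18, 2024; May 23, 2024

Gaps: 2, 5, 2, 5, 2 days — not constant, but cyclic with period 2.
The events fall on every Thursday and Saturday.
Next Thursday: May 16, 2024.
The following Saturday is May 18, 2024.
Next Thursday: May 23, 2024.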